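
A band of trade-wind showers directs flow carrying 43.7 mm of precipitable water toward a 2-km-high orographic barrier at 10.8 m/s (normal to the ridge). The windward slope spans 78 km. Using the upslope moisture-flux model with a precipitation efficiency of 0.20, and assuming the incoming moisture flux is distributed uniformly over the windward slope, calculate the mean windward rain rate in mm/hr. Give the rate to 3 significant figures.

Incoming column moisture flux per unit ridge length: F = V × PW = 10.8 × 43.7 = 471.96 mm·m/s.
Spread over the 78 km slope with efficiency ε = 0.20: R = ε·F/W = 0.20 × 471.96 / 78000 m = 1.210e-03 mm/s.
R = 1.210e-03 × 3600 = 4.36 mm/hr.

R ≈ 4.36 mm/hr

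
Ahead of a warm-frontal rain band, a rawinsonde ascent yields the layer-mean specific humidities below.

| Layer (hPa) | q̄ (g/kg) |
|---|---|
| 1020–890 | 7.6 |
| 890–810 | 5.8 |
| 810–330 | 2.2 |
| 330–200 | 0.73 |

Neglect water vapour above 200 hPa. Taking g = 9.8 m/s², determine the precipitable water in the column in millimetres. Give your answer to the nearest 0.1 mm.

Precipitable water is the column-integrated vapour mass per unit area: PW = (1/g) Σ q̄ Δp, with q in kg/kg and Δp in Pa (1 kg/m² of water = 1 mm).
Layer 1020–890 hPa: Δp = 130 hPa = 13000 Pa, q̄ = 0.0076 kg/kg → 0.0076 × 13000 / 9.8 = 10.08 mm
Layer 890–810 hPa: Δp = 80 hPa = 8000 Pa, q̄ = 0.0058 kg/kg → 0.0058 × 8000 / 9.8 = 4.73 mm
Layer 810–330 hPa: Δp = 480 hPa = 48000 Pa, q̄ = 0.0022 kg/kg → 0.0022 × 48000 / 9.8 = 10.78 mm
Layer 330–200 hPa: Δp = 130 hPa = 13000 Pa, q̄ = 0.00073 kg/kg → 0.00073 × 13000 / 9.8 = 0.97 mm
PW = 10.08 + 4.73 + 10.78 + 0.97 = 26.56 ≈ 26.6 mm.

PW ≈ 26.6 mm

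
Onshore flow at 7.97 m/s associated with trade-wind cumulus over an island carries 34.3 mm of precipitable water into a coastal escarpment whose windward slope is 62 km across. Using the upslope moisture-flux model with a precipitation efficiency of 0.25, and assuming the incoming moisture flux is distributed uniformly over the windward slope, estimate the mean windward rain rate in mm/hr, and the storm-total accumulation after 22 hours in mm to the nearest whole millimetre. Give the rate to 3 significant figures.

R ≈ 3.97 mm/hr; total ≈ 87 mm

Incoming column moisture flux per unit ridge length: F = V × PW = 7.97 × 34.3 = 273.371 mm·m/s.
Spread over the 62 km slope with efficiency ε = 0.25: R = ε·F/W = 0.25 × 273.371 / 62000 m = 1.102e-03 mm/s.
R = 1.102e-03 × 3600 = 3.97 mm/hr.
Over 22 h: total = 3.97 × 22 = 87.34 ≈ 87 mm.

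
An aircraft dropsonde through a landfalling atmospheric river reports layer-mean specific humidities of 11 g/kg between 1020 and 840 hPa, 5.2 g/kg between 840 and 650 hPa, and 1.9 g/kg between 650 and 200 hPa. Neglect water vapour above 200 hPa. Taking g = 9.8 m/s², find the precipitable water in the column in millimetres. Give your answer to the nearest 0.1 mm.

Precipitable water is the column-integrated vapour mass per unit area: PW = (1/g) Σ q̄ Δp, with q in kg/kg and Δp in Pa (1 kg/m² of water = 1 mm).
Layer 1020–840 hPa: Δp = 180 hPa = 18000 Pa, q̄ = 0.011 kg/kg → 0.011 × 18000 / 9.8 = 20.20 mm
Layer 840–650 hPa: Δp = 190 hPa = 19000 Pa, q̄ = 0.0052 kg/kg → 0.0052 × 19000 / 9.8 = 10.08 mm
Layer 650–200 hPa: Δp = 450 hPa = 45000 Pa, q̄ = 0.0019 kg/kg → 0.0019 × 45000 / 9.8 = 8.72 mm
PW = 20.20 + 10.08 + 8.72 = 39.00 ≈ 39.0 mm.

PW ≈ 39.0 mm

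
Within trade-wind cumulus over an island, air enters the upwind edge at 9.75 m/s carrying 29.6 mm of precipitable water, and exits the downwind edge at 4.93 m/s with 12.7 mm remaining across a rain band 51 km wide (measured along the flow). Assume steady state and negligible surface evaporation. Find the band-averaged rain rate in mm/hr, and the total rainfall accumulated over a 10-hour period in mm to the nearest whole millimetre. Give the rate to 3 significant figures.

Column moisture flux per unit crosswind length is F = V × PW.
Inflow: F_in = 9.75 × 29.6 = 288.6 mm·m/s
Outflow: F_out = 4.93 × 12.7 = 62.611 mm·m/s
Steady-state rate R = (F_in − F_out)/L = (288.6 − 62.611) / 51000 m = 4.431e-03 mm/s.
R = 4.431e-03 × 3600 = 16.0 mm/hr.
Over 10 h: total = 16.0 × 10 = 160 mm.

R ≈ 16.0 mm/hr; total ≈ 160 mm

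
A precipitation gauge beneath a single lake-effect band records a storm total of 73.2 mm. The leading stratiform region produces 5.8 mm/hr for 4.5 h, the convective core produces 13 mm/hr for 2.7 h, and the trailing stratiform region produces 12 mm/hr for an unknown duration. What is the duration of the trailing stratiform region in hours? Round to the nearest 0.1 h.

duration ≈ 1.0 h

Known phases: 5.8 × 4.5 + 13 × 2.7 = 26.1 + 35.1 = 61.2 mm.
Remaining depth = 73.2 − 61.2 = 12 mm.
Duration = 12 / 12 = 1.0 h.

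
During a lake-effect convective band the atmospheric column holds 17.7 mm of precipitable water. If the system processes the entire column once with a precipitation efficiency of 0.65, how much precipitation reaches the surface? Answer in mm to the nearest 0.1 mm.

Precipitation = ε × PW = 0.65 × 17.7 = 11.5 mm.

precipitation ≈ 11.5 mm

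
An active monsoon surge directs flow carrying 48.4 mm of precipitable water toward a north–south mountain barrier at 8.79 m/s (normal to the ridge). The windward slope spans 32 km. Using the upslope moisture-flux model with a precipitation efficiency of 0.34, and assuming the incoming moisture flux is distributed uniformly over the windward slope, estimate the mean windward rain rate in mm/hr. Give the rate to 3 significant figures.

R ≈ 16.3 mm/hr

Incoming column moisture flux per unit ridge length: F = V × PW = 8.79 × 48.4 = 425.436 mm·m/s.
Spread over the 32 km slope with efficiency ε = 0.34: R = ε·F/W = 0.34 × 425.436 / 32000 m = 4.520e-03 mm/s.
R = 4.520e-03 × 3600 = 16.3 mm/hr.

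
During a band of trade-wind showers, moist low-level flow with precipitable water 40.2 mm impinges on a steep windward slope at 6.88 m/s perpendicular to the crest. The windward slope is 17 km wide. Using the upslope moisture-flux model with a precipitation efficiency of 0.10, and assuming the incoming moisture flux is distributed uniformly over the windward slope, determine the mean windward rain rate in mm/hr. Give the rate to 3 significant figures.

R ≈ 5.86 mm/hr

Incoming column moisture flux per unit ridge length: F = V × PW = 6.88 × 40.2 = 276.576 mm·m/s.
Spread over the 17 km slope with efficiency ε = 0.10: R = ε·F/W = 0.10 × 276.576 / 17000 m = 1.627e-03 mm/s.
R = 1.627e-03 × 3600 = 5.86 mm/hr.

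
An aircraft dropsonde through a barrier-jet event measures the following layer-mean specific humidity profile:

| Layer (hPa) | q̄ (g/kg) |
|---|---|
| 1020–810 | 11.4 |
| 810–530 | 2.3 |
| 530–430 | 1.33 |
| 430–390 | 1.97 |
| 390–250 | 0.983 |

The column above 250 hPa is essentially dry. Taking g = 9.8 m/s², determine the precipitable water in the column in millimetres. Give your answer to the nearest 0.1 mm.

PW ≈ 34.6 mm

Precipitable water is the column-integrated vapour mass per unit area: PW = (1/g) Σ q̄ Δp, with q in kg/kg and Δp in Pa (1 kg/m² of water = 1 mm).
Layer 1020–810 hPa: Δp = 210 hPa = 21000 Pa, q̄ = 0.0114 kg/kg → 0.0114 × 21000 / 9.8 = 24.43 mm
Layer 810–530 hPa: Δp = 280 hPa = 28000 Pa, q̄ = 0.0023 kg/kg → 0.0023 × 28000 / 9.8 = 6.57 mm
Layer 530–430 hPa: Δp = 100 hPa = 10000 Pa, q̄ = 0.00133 kg/kg → 0.00133 × 10000 / 9.8 = 1.36 mm
Layer 430–390 hPa: Δp = 40 hPa = 4000 Pa, q̄ = 0.00197 kg/kg → 0.00197 × 4000 / 9.8 = 0.80 mm
Layer 390–250 hPa: Δp = 140 hPa = 14000 Pa, q̄ = 0.000983 kg/kg → 0.000983 × 14000 / 9.8 = 1.40 mm
PW = 24.43 + 6.57 + 1.36 + 0.80 + 1.40 = 34.56 ≈ 34.6 mm.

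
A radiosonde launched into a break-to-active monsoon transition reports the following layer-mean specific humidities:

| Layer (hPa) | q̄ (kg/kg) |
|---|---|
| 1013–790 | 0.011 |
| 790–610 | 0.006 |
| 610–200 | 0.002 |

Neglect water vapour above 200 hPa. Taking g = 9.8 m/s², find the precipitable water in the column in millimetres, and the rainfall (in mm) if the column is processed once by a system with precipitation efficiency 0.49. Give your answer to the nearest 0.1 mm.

PW ≈ 44.4 mm; rainfall ≈ 21.8 mm

Precipitable water is the column-integrated vapour mass per unit area: PW = (1/g) Σ q̄ Δp, with q in kg/kg and Δp in Pa (1 kg/m² of water = 1 mm).
Layer 1013–790 hPa: Δp = 223 hPa = 22300 Pa, q̄ = 0.011 kg/kg → 0.011 × 22300 / 9.8 = 25.03 mm
Layer 790–610 hPa: Δp = 180 hPa = 18000 Pa, q̄ = 0.006 kg/kg → 0.006 × 18000 / 9.8 = 11.02 mm
Layer 610–200 hPa: Δp = 410 hPa = 41000 Pa, q̄ = 0.002 kg/kg → 0.002 × 41000 / 9.8 = 8.37 mm
PW = 25.03 + 11.02 + 8.37 = 44.42 ≈ 44.4 mm.
Rainfall = ε × PW = 0.49 × 44.4 = 21.8 mm.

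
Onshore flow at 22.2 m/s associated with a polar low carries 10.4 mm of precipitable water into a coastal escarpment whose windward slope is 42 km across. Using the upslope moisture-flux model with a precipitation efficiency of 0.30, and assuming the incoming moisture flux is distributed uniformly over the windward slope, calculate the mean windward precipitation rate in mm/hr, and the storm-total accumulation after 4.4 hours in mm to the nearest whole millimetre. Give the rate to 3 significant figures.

Incoming column moisture flux per unit ridge length: F = V × PW = 22.2 × 10.4 = 230.88 mm·m/s.
Spread over the 42 km slope with efficiency ε = 0.30: R = ε·F/W = 0.30 × 230.88 / 42000 m = 1.649e-03 mm/s.
R = 1.649e-03 × 3600 = 5.94 mm/hr.
Over 4.4 h: total = 5.94 × 4.4 = 26.136 ≈ 26 mm.

R ≈ 5.94 mm/hr; total ≈ 26 mm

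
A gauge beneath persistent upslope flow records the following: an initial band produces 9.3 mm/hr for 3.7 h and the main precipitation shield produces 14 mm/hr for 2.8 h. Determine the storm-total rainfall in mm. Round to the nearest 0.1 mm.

Total = Σ Rᵢ Δtᵢ = 9.3 × 3.7 + 14 × 2.8
      = 34.41 + 39.2 = 73.6 mm.

total ≈ 73.6 mm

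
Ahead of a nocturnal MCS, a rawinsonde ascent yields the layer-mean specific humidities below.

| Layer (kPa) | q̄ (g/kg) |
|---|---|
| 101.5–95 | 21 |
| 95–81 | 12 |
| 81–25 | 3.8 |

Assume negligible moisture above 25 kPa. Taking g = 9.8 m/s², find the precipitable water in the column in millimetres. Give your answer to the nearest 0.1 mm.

Precipitable water is the column-integrated vapour mass per unit area: PW = (1/g) Σ q̄ Δp, with q in kg/kg and Δp in Pa (1 kg/m² of water = 1 mm).
Layer 101.5–95 kPa: Δp = 65 hPa = 6500 Pa, q̄ = 0.021 kg/kg → 0.021 × 6500 / 9.8 = 13.93 mm
Layer 95–81 kPa: Δp = 140 hPa = 14000 Pa, q̄ = 0.012 kg/kg → 0.012 × 14000 / 9.8 = 17.14 mm
Layer 81–25 kPa: Δp = 560 hPa = 56000 Pa, q̄ = 0.0038 kg/kg → 0.0038 × 56000 / 9.8 = 21.71 mm
PW = 13.93 + 17.14 + 21.71 = 52.78 ≈ 52.8 mm.

PW ≈ 52.8 mm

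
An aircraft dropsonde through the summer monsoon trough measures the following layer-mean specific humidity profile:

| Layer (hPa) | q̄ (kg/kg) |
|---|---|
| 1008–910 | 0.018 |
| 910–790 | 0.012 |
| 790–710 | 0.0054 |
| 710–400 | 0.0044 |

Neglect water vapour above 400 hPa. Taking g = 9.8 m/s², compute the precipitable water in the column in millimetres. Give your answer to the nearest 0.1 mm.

Precipitable water is the column-integrated vapour mass per unit area: PW = (1/g) Σ q̄ Δp, with q in kg/kg and Δp in Pa (1 kg/m² of water = 1 mm).
Layer 1008–910 hPa: Δp = 98 hPa = 9800 Pa, q̄ = 0.018 kg/kg → 0.018 × 9800 / 9.8 = 18.00 mm
Layer 910–790 hPa: Δp = 120 hPa = 12000 Pa, q̄ = 0.012 kg/kg → 0.012 × 12000 / 9.8 = 14.69 mm
Layer 790–710 hPa: Δp = 80 hPa = 8000 Pa, q̄ = 0.0054 kg/kg → 0.0054 × 8000 / 9.8 = 4.41 mm
Layer 710–400 hPa: Δp = 310 hPa = 31000 Pa, q̄ = 0.0044 kg/kg → 0.0044 × 31000 / 9.8 = 13.92 mm
PW = 18.00 + 14.69 + 4.41 + 13.92 = 51.02 ≈ 51.0 mm.

PW ≈ 51.0 mm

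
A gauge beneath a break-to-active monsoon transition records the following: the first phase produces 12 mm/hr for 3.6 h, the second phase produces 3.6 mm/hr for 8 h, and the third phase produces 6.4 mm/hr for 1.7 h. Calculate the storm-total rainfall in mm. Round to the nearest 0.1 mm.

total ≈ 82.9 mm

Total = Σ Rᵢ Δtᵢ = 12 × 3.6 + 3.6 × 8 + 6.4 × 1.7
      = 43.2 + 28.8 + 10.88 = 82.9 mm.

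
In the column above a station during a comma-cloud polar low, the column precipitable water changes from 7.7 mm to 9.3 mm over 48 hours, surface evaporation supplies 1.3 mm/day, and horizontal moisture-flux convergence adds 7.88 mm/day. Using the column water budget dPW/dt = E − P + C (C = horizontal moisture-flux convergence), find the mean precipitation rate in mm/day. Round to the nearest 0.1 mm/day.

dPW/dt = (9.3 − 7.7) mm / (48/24 day) = +0.800 mm/day.
P = E + C − dPW/dt = 1.3 + (7.88) − (+0.800) = 8.4 mm/day.

P ≈ 8.4 mm/day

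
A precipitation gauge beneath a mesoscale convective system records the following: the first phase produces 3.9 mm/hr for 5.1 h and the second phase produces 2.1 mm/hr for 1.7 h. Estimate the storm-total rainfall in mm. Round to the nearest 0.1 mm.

Total = Σ Rᵢ Δtᵢ = 3.9 × 5.1 + 2.1 × 1.7
      = 19.89 + 3.57 = 23.5 mm.

total ≈ 23.5 mm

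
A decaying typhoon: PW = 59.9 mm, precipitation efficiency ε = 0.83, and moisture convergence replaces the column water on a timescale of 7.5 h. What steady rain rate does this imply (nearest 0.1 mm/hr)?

Each overturning extracts ε × PW = 0.83 × 59.9 = 49.717 mm.
Rate = ε·PW / τ = 49.717 / 7.5 h = 6.6 mm/hr.

R ≈ 6.6 mm/hr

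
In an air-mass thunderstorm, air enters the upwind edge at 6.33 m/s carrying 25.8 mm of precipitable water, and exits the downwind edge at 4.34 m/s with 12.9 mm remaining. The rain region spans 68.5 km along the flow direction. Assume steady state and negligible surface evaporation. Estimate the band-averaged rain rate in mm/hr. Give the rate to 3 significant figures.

Column moisture flux per unit crosswind length is F = V × PW.
Inflow: F_in = 6.33 × 25.8 = 163.314 mm·m/s
Outflow: F_out = 4.34 × 12.9 = 55.986 mm·m/s
Steady-state rate R = (F_in − F_out)/L = (163.314 − 55.986) / 68500 m = 1.567e-03 mm/s.
R = 1.567e-03 × 3600 = 5.64 mm/hr.

R ≈ 5.64 mm/hr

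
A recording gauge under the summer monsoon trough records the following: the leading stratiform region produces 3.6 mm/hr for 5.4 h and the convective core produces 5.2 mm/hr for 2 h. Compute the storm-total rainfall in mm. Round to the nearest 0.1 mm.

total ≈ 29.8 mm

Total = Σ Rᵢ Δtᵢ = 3.6 × 5.4 + 5.2 × 2
      = 19.44 + 10.4 = 29.8 mm.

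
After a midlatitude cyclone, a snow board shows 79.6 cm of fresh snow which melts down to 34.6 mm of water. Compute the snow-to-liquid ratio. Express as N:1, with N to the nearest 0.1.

Ratio = snow depth / SWE = 796 mm / 34.6 mm = 23.0, i.e. 23.0:1.

ratio ≈ 23.0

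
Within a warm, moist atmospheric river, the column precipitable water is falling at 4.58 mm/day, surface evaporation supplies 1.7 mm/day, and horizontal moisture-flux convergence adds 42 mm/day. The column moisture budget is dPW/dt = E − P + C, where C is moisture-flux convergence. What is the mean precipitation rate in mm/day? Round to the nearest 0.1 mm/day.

P ≈ 48.3 mm/day

dPW/dt = -4.58 mm/day.
P = E + C − dPW/dt = 1.7 + (42) − (-4.58) = 48.3 mm/day.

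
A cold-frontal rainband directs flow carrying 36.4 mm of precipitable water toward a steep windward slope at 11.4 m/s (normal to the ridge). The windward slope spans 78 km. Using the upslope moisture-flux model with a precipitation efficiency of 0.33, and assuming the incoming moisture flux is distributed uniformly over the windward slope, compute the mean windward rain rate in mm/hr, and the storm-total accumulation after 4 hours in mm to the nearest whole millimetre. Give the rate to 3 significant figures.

R ≈ 6.32 mm/hr; total ≈ 25 mm

Incoming column moisture flux per unit ridge length: F = V × PW = 11.4 × 36.4 = 414.96 mm·m/s.
Spread over the 78 km slope with efficiency ε = 0.33: R = ε·F/W = 0.33 × 414.96 / 78000 m = 1.756e-03 mm/s.
R = 1.756e-03 × 3600 = 6.32 mm/hr.
Over 4 h: total = 6.32 × 4 = 25.28 ≈ 25 mm.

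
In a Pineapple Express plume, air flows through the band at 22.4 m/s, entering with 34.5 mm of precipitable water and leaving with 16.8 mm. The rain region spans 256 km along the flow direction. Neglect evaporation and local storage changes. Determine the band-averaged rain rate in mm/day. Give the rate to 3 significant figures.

R ≈ 134 mm/day

Column moisture flux per unit crosswind length is F = V × PW.
Inflow: F_in = 22.4 × 34.5 = 772.8 mm·m/s
Outflow: F_out = 22.4 × 16.8 = 376.32 mm·m/s
Steady-state rate R = (F_in − F_out)/L = (772.8 − 376.32) / 256000 m = 1.549e-03 mm/s.
R = 1.549e-03 × 3600 × 24 = 134 mm/day.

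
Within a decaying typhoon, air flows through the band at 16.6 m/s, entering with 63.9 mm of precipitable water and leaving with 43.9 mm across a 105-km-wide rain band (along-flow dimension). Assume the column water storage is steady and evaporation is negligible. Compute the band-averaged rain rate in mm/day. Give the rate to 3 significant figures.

Column moisture flux per unit crosswind length is F = V × PW.
Inflow: F_in = 16.6 × 63.9 = 1060.74 mm·m/s
Outflow: F_out = 16.6 × 43.9 = 728.74 mm·m/s
Steady-state rate R = (F_in − F_out)/L = (1060.74 − 728.74) / 105000 m = 3.162e-03 mm/s.
R = 3.162e-03 × 3600 × 24 = 273 mm/day.

R ≈ 273 mm/day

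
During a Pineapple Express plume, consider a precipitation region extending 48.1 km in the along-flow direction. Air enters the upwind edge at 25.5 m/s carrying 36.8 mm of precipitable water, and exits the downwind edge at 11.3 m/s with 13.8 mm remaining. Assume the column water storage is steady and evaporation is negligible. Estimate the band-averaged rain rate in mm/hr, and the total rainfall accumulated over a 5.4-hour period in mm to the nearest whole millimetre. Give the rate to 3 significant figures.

Column moisture flux per unit crosswind length is F = V × PW.
Inflow: F_in = 25.5 × 36.8 = 938.4 mm·m/s
Outflow: F_out = 11.3 × 13.8 = 155.94 mm·m/s
Steady-state rate R = (F_in − F_out)/L = (938.4 − 155.94) / 48100 m = 1.627e-02 mm/s.
R = 1.627e-02 × 3600 = 58.6 mm/hr.
Over 5.4 h: total = 58.6 × 5.4 = 316.44 ≈ 316 mm.

R ≈ 58.6 mm/hr; total ≈ 316 mm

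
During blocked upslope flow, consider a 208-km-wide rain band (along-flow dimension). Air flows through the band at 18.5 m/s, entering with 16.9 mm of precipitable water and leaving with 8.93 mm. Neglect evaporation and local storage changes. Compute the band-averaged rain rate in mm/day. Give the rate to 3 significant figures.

Column moisture flux per unit crosswind length is F = V × PW.
Inflow: F_in = 18.5 × 16.9 = 312.65 mm·m/s
Outflow: F_out = 18.5 × 8.93 = 165.205 mm·m/s
Steady-state rate R = (F_in − F_out)/L = (312.65 − 165.205) / 208000 m = 7.089e-04 mm/s.
R = 7.089e-04 × 3600 × 24 = 61.2 mm/day.

R ≈ 61.2 mm/day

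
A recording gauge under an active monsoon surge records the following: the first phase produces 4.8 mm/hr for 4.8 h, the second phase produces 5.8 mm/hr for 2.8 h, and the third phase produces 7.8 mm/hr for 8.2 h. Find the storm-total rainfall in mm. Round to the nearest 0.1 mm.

Total = Σ Rᵢ Δtᵢ = 4.8 × 4.8 + 5.8 × 2.8 + 7.8 × 8.2
      = 23.04 + 16.24 + 63.96 = 103.2 mm.

total ≈ 103.2 mm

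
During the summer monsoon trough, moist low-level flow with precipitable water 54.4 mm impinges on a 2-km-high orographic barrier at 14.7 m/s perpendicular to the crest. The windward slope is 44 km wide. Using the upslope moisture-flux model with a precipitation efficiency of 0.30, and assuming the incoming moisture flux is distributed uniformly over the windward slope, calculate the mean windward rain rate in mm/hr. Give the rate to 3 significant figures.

Incoming column moisture flux per unit ridge length: F = V × PW = 14.7 × 54.4 = 799.68 mm·m/s.
Spread over the 44 km slope with efficiency ε = 0.30: R = ε·F/W = 0.30 × 799.68 / 44000 m = 5.452e-03 mm/s.
R = 5.452e-03 × 3600 = 19.6 mm/hr.

R ≈ 19.6 mm/hr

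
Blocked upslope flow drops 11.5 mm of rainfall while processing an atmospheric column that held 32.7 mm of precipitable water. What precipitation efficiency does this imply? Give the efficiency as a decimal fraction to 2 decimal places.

ε = rainfall / PW = 11.5 / 32.7 = 0.35.

ε ≈ 0.35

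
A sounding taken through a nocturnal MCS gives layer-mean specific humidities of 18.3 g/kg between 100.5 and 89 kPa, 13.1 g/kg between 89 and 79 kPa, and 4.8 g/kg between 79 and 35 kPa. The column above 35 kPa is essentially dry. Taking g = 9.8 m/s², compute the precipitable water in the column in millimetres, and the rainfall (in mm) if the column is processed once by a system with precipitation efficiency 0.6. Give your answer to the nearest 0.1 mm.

Precipitable water is the column-integrated vapour mass per unit area: PW = (1/g) Σ q̄ Δp, with q in kg/kg and Δp in Pa (1 kg/m² of water = 1 mm).
Layer 100.5–89 kPa: Δp = 115 hPa = 11500 Pa, q̄ = 0.0183 kg/kg → 0.0183 × 11500 / 9.8 = 21.47 mm
Layer 89–79 kPa: Δp = 100 hPa = 10000 Pa, q̄ = 0.0131 kg/kg → 0.0131 × 10000 / 9.8 = 13.37 mm
Layer 79–35 kPa: Δp = 440 hPa = 44000 Pa, q̄ = 0.0048 kg/kg → 0.0048 × 44000 / 9.8 = 21.55 mm
PW = 21.47 + 13.37 + 21.55 = 56.39 ≈ 56.4 mm.
Rainfall = ε × PW = 0.6 × 56.4 = 33.8 mm.

PW ≈ 56.4 mm; rainfall ≈ 33.8 mm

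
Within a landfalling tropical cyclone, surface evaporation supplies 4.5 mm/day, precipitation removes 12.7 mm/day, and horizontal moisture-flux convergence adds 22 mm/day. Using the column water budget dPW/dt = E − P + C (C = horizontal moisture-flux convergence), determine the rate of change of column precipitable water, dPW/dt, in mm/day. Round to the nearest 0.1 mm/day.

dPW/dt = E − P + C = 4.5 − 12.7 + (22) = 13.8 mm/day.

dPW/dt ≈ 13.8 mm/day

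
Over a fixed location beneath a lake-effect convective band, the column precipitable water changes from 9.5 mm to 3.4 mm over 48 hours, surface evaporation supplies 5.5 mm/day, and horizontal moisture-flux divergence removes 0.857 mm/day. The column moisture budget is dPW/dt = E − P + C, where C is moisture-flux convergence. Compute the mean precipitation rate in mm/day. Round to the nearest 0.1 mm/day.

P ≈ 7.7 mm/day

dPW/dt = (3.4 − 9.5) mm / (48/24 day) = -3.050 mm/day.
P = E + C − dPW/dt = 5.5 + (-0.857) − (-3.050) = 7.7 mm/day.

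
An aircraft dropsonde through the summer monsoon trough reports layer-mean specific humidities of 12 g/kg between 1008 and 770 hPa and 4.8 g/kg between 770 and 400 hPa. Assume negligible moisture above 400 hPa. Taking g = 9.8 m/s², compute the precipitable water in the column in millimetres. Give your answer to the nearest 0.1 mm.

PW ≈ 47.3 mm

Precipitable water is the column-integrated vapour mass per unit area: PW = (1/g) Σ q̄ Δp, with q in kg/kg and Δp in Pa (1 kg/m² of water = 1 mm).
Layer 1008–770 hPa: Δp = 238 hPa = 23800 Pa, q̄ = 0.012 kg/kg → 0.012 × 23800 / 9.8 = 29.14 mm
Layer 770–400 hPa: Δp = 370 hPa = 37000 Pa, q̄ = 0.0048 kg/kg → 0.0048 × 37000 / 9.8 = 18.12 mm
PW = 29.14 + 18.12 = 47.26 ≈ 47.3 mm.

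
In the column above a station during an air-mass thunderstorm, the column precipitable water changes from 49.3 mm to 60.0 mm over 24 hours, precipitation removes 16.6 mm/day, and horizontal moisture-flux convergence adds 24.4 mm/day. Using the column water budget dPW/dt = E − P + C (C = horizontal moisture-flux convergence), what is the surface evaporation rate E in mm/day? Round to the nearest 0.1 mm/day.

dPW/dt = (60.0 − 49.3) mm / (24/24 day) = +10.700 mm/day.
E = dPW/dt + P − C = (+10.700) + 16.6 − (24.4) = 2.9 mm/day.

E ≈ 2.9 mm/day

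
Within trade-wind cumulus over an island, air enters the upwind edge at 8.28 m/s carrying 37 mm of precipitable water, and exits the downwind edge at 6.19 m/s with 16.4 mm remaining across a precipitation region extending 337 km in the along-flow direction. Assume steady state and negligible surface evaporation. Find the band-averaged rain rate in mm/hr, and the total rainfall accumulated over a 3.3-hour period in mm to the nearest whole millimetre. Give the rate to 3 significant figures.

R ≈ 2.19 mm/hr; total ≈ 7 mm

Column moisture flux per unit crosswind length is F = V × PW.
Inflow: F_in = 8.28 × 37 = 306.36 mm·m/s
Outflow: F_out = 6.19 × 16.4 = 101.516 mm·m/s
Steady-state rate R = (F_in − F_out)/L = (306.36 − 101.516) / 337000 m = 6.078e-04 mm/s.
R = 6.078e-04 × 3600 = 2.19 mm/hr.
Over 3.3 h: total = 2.19 × 3.3 = 7.227 ≈ 7 mm.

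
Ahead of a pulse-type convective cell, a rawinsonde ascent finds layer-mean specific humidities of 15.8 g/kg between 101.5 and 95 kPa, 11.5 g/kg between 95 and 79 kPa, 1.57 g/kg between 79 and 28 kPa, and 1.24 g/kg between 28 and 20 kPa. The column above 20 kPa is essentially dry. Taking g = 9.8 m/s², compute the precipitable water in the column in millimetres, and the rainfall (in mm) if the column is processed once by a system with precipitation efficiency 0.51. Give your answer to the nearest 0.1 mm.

PW ≈ 38.4 mm; rainfall ≈ 19.6 mm

Precipitable water is the column-integrated vapour mass per unit area: PW = (1/g) Σ q̄ Δp, with q in kg/kg and Δp in Pa (1 kg/m² of water = 1 mm).
Layer 101.5–95 kPa: Δp = 65 hPa = 6500 Pa, q̄ = 0.0158 kg/kg → 0.0158 × 6500 / 9.8 = 10.48 mm
Layer 95–79 kPa: Δp = 160 hPa = 16000 Pa, q̄ = 0.0115 kg/kg → 0.0115 × 16000 / 9.8 = 18.78 mm
Layer 79–28 kPa: Δp = 510 hPa = 51000 Pa, q̄ = 0.00157 kg/kg → 0.00157 × 51000 / 9.8 = 8.17 mm
Layer 28–20 kPa: Δp = 80 hPa = 8000 Pa, q̄ = 0.00124 kg/kg → 0.00124 × 8000 / 9.8 = 1.01 mm
PW = 10.48 + 18.78 + 8.17 + 1.01 = 38.44 ≈ 38.4 mm.
Rainfall = ε × PW = 0.51 × 38.4 = 19.6 mm.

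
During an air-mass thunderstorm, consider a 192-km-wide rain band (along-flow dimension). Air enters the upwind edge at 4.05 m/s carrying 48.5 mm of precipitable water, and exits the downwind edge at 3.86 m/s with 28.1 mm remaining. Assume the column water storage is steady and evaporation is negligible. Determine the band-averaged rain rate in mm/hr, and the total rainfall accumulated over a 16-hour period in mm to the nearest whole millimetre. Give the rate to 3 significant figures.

Column moisture flux per unit crosswind length is F = V × PW.
Inflow: F_in = 4.05 × 48.5 = 196.425 mm·m/s
Outflow: F_out = 3.86 × 28.1 = 108.466 mm·m/s
Steady-state rate R = (F_in − F_out)/L = (196.425 − 108.466) / 192000 m = 4.581e-04 mm/s.
R = 4.581e-04 × 3600 = 1.65 mm/hr.
Over 16 h: total = 1.65 × 16 = 26.4 ≈ 26 mm.

R ≈ 1.65 mm/hr; total ≈ 26 mm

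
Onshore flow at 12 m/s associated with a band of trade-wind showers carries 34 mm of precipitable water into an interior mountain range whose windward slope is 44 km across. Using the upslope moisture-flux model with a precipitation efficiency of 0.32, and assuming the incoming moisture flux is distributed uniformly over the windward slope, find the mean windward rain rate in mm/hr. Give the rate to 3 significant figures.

Incoming column moisture flux per unit ridge length: F = V × PW = 12 × 34 = 408 mm·m/s.
Spread over the 44 km slope with efficiency ε = 0.32: R = ε·F/W = 0.32 × 408 / 44000 m = 2.967e-03 mm/s.
R = 2.967e-03 × 3600 = 10.7 mm/hr.

R ≈ 10.7 mm/hr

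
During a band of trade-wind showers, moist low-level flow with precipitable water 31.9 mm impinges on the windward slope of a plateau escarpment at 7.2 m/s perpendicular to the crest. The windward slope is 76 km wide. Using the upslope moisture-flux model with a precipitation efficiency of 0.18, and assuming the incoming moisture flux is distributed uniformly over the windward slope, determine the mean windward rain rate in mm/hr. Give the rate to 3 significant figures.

Incoming column moisture flux per unit ridge length: F = V × PW = 7.2 × 31.9 = 229.68 mm·m/s.
Spread over the 76 km slope with efficiency ε = 0.18: R = ε·F/W = 0.18 × 229.68 / 76000 m = 5.440e-04 mm/s.
R = 5.440e-04 × 3600 = 1.96 mm/hr.

R ≈ 1.96 mm/hr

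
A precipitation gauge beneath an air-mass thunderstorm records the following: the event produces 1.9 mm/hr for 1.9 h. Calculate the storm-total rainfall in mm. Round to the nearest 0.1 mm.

Total = Σ Rᵢ Δtᵢ = 1.9 × 1.9
      = 3.61 = 3.6 mm.

total ≈ 3.6 mm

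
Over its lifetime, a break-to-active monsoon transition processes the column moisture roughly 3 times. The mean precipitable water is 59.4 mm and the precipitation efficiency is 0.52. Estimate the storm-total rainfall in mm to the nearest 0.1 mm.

rainfall ≈ 92.7 mm

Each cycle deposits ε × PW = 0.52 × 59.4 = 30.888 mm.
Over 3 cycles: 3 × 30.888 = 92.7 mm.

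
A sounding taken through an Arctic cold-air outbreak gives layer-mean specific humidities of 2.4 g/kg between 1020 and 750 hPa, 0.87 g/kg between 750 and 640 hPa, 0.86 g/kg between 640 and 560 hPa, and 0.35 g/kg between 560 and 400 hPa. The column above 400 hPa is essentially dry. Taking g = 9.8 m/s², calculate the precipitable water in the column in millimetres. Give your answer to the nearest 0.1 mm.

Precipitable water is the column-integrated vapour mass per unit area: PW = (1/g) Σ q̄ Δp, with q in kg/kg and Δp in Pa (1 kg/m² of water = 1 mm).
Layer 1020–750 hPa: Δp = 270 hPa = 27000 Pa, q̄ = 0.0024 kg/kg → 0.0024 × 27000 / 9.8 = 6.61 mm
Layer 750–640 hPa: Δp = 110 hPa = 11000 Pa, q̄ = 0.00087 kg/kg → 0.00087 × 11000 / 9.8 = 0.98 mm
Layer 640–560 hPa: Δp = 80 hPa = 8000 Pa, q̄ = 0.00086 kg/kg → 0.00086 × 8000 / 9.8 = 0.70 mm
Layer 560–400 hPa: Δp = 160 hPa = 16000 Pa, q̄ = 0.00035 kg/kg → 0.00035 × 16000 / 9.8 = 0.57 mm
PW = 6.61 + 0.98 + 0.70 + 0.57 = 8.86 ≈ 8.9 mm.

PW ≈ 8.9 mm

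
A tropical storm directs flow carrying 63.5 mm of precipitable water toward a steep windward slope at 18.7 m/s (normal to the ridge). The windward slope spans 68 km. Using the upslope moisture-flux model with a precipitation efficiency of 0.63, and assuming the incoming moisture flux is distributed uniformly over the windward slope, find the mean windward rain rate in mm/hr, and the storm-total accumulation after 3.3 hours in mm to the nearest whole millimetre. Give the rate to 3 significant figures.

R ≈ 39.6 mm/hr; total ≈ 131 mm

Incoming column moisture flux per unit ridge length: F = V × PW = 18.7 × 63.5 = 1187.45 mm·m/s.
Spread over the 68 km slope with efficiency ε = 0.63: R = ε·F/W = 0.63 × 1187.45 / 68000 m = 1.100e-02 mm/s.
R = 1.100e-02 × 3600 = 39.6 mm/hr.
Over 3.3 h: total = 39.6 × 3.3 = 130.68 ≈ 131 mm.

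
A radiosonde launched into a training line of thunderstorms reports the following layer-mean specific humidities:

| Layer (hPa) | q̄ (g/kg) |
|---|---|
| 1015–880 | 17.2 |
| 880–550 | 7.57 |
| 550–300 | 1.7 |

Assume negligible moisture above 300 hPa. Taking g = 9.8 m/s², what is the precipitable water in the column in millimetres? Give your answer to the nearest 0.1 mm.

PW ≈ 53.5 mm

Precipitable water is the column-integrated vapour mass per unit area: PW = (1/g) Σ q̄ Δp, with q in kg/kg and Δp in Pa (1 kg/m² of water = 1 mm).
Layer 1015–880 hPa: Δp = 135 hPa = 13500 Pa, q̄ = 0.0172 kg/kg → 0.0172 × 13500 / 9.8 = 23.69 mm
Layer 880–550 hPa: Δp = 330 hPa = 33000 Pa, q̄ = 0.00757 kg/kg → 0.00757 × 33000 / 9.8 = 25.49 mm
Layer 550–300 hPa: Δp = 250 hPa = 25000 Pa, q̄ = 0.0017 kg/kg → 0.0017 × 25000 / 9.8 = 4.34 mm
PW = 23.69 + 25.49 + 4.34 = 53.52 ≈ 53.5 mm.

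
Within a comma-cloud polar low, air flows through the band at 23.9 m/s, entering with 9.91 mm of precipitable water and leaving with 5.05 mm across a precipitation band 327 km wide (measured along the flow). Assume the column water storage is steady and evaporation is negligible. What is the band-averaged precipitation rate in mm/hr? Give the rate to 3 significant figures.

Column moisture flux per unit crosswind length is F = V × PW.
Inflow: F_in = 23.9 × 9.91 = 236.849 mm·m/s
Outflow: F_out = 23.9 × 5.05 = 120.695 mm·m/s
Steady-state rate R = (F_in − F_out)/L = (236.849 − 120.695) / 327000 m = 3.552e-04 mm/s.
R = 3.552e-04 × 3600 = 1.28 mm/hr.

R ≈ 1.28 mm/hr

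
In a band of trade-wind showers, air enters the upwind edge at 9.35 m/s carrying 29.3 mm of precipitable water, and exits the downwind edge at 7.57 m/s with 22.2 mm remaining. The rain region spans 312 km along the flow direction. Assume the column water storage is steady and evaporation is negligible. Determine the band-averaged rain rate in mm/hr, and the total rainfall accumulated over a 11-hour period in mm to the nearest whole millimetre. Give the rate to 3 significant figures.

Column moisture flux per unit crosswind length is F = V × PW.
Inflow: F_in = 9.35 × 29.3 = 273.955 mm·m/s
Outflow: F_out = 7.57 × 22.2 = 168.054 mm·m/s
Steady-state rate R = (F_in − F_out)/L = (273.955 − 168.054) / 312000 m = 3.394e-04 mm/s.
R = 3.394e-04 × 3600 = 1.22 mm/hr.
Over 11 h: total = 1.22 × 11 = 13.42 ≈ 13 mm.

R ≈ 1.22 mm/hr; total ≈ 13 mm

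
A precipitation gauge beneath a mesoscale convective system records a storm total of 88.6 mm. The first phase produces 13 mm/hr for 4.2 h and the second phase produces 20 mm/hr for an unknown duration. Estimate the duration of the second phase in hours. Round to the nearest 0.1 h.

Known phases: 13 × 4.2 = 54.6 mm.
Remaining depth = 88.6 − 54.6 = 34 mm.
Duration = 34 / 20 = 1.7 h.

duration ≈ 1.7 h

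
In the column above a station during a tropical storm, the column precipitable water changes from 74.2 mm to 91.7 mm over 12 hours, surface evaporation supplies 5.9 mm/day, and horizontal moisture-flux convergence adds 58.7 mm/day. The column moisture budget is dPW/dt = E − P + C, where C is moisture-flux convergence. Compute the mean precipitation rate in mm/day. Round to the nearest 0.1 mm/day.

dPW/dt = (91.7 − 74.2) mm / (12/24 day) = +35.000 mm/day.
P = E + C − dPW/dt = 5.9 + (58.7) − (+35.000) = 29.6 mm/day.

P ≈ 29.6 mm/day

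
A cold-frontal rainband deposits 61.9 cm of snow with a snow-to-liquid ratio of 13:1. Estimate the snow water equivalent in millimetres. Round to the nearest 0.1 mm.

SWE = snow depth / ratio = 61.9 cm / 13 = 4.762 cm = 47.6 mm.

SWE ≈ 47.6 mm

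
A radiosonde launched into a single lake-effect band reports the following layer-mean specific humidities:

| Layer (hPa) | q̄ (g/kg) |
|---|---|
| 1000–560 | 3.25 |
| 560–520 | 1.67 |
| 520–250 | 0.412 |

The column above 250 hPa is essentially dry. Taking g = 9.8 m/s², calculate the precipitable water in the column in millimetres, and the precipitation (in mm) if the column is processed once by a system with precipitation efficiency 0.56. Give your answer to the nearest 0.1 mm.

Precipitable water is the column-integrated vapour mass per unit area: PW = (1/g) Σ q̄ Δp, with q in kg/kg and Δp in Pa (1 kg/m² of water = 1 mm).
Layer 1000–560 hPa: Δp = 440 hPa = 44000 Pa, q̄ = 0.00325 kg/kg → 0.00325 × 44000 / 9.8 = 14.59 mm
Layer 560–520 hPa: Δp = 40 hPa = 4000 Pa, q̄ = 0.00167 kg/kg → 0.00167 × 4000 / 9.8 = 0.68 mm
Layer 520–250 hPa: Δp = 270 hPa = 27000 Pa, q̄ = 0.000412 kg/kg → 0.000412 × 27000 / 9.8 = 1.14 mm
PW = 14.59 + 0.68 + 1.14 = 16.41 ≈ 16.4 mm.
Precipitation = ε × PW = 0.56 × 16.4 = 9.2 mm.

PW ≈ 16.4 mm; precipitation ≈ 9.2 mm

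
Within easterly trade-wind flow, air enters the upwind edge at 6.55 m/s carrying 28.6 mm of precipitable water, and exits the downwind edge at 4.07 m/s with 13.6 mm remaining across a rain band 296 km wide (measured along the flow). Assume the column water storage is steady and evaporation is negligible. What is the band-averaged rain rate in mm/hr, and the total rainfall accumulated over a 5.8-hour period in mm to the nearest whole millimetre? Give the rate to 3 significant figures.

Column moisture flux per unit crosswind length is F = V × PW.
Inflow: F_in = 6.55 × 28.6 = 187.33 mm·m/s
Outflow: F_out = 4.07 × 13.6 = 55.352 mm·m/s
Steady-state rate R = (F_in − F_out)/L = (187.33 − 55.352) / 296000 m = 4.459e-04 mm/s.
R = 4.459e-04 × 3600 = 1.61 mm/hr.
Over 5.8 h: total = 1.61 × 5.8 = 9.338 ≈ 9 mm.

R ≈ 1.61 mm/hr; total ≈ 9 mm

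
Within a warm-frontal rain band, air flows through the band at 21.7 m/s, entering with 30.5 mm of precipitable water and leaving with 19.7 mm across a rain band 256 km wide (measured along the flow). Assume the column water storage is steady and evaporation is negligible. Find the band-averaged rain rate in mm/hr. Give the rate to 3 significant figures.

R ≈ 3.30 mm/hr

Column moisture flux per unit crosswind length is F = V × PW.
Inflow: F_in = 21.7 × 30.5 = 661.85 mm·m/s
Outflow: F_out = 21.7 × 19.7 = 427.49 mm·m/s
Steady-state rate R = (F_in − F_out)/L = (661.85 − 427.49) / 256000 m = 9.155e-04 mm/s.
R = 9.155e-04 × 3600 = 3.30 mm/hr.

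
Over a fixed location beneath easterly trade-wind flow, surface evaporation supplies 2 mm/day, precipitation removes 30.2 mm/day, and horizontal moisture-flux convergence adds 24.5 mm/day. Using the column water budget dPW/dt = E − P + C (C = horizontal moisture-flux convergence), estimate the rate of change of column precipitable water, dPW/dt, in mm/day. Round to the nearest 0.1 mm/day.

dPW/dt ≈ -3.7 mm/day

dPW/dt = E − P + C = 2 − 30.2 + (24.5) = -3.7 mm/day.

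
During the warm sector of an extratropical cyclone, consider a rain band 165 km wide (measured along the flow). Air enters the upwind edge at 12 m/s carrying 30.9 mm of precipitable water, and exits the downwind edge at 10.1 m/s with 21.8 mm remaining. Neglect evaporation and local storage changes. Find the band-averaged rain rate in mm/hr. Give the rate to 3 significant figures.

R ≈ 3.29 mm/hr

Column moisture flux per unit crosswind length is F = V × PW.
Inflow: F_in = 12 × 30.9 = 370.8 mm·m/s
Outflow: F_out = 10.1 × 21.8 = 220.18 mm·m/s
Steady-state rate R = (F_in − F_out)/L = (370.8 − 220.18) / 165000 m = 9.128e-04 mm/s.
R = 9.128e-04 × 3600 = 3.29 mm/hr.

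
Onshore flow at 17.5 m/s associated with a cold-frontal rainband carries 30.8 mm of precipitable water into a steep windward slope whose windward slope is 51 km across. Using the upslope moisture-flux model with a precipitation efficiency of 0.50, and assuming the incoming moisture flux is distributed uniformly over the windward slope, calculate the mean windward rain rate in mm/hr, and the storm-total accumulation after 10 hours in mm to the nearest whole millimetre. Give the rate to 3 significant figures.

Incoming column moisture flux per unit ridge length: F = V × PW = 17.5 × 30.8 = 539 mm·m/s.
Spread over the 51 km slope with efficiency ε = 0.50: R = ε·F/W = 0.50 × 539 / 51000 m = 5.284e-03 mm/s.
R = 5.284e-03 × 3600 = 19.0 mm/hr.
Over 10 h: total = 19.0 × 10 = 190 mm.

R ≈ 19.0 mm/hr; total ≈ 190 mm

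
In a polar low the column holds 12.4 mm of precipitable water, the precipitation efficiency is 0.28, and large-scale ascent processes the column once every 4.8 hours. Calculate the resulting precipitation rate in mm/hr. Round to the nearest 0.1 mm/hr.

R ≈ 0.7 mm/hr

Each overturning extracts ε × PW = 0.28 × 12.4 = 3.472 mm.
Rate = ε·PW / τ = 3.472 / 4.8 h = 0.7 mm/hr.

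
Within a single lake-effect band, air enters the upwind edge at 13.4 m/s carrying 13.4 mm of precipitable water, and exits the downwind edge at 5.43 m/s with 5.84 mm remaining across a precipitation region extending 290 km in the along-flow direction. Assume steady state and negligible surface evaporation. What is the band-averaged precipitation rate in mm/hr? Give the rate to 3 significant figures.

R ≈ 1.84 mm/hr

Column moisture flux per unit crosswind length is F = V × PW.
Inflow: F_in = 13.4 × 13.4 = 179.56 mm·m/s
Outflow: F_out = 5.43 × 5.84 = 31.7112 mm·m/s
Steady-state rate R = (F_in − F_out)/L = (179.56 − 31.7112) / 290000 m = 5.098e-04 mm/s.
R = 5.098e-04 × 3600 = 1.84 mm/hr.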